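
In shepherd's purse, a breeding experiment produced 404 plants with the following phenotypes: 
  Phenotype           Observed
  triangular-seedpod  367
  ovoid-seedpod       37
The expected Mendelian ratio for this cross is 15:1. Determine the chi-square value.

5.832

The 15:1 ratio has 16 parts, so with N = 404 the expected counts are:
  triangular-seedpod: 404 × 15/16 = 378.75
  ovoid-seedpod: 404 × 1/16 = 25.25
χ² = Σ (O − E)² / E
  triangular-seedpod: (367 − 378.75)² / 378.75 = 0.3645
  ovoid-seedpod: (37 − 25.25)² / 25.25 = 5.4678
χ² = 0.3645 + 5.4678 = 5.8323 ≈ 5.832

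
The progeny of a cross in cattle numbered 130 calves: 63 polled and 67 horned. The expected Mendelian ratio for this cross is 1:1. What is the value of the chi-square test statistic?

Under the 1:1 hypothesis (Σ ratio = 2, N = 130):
  polled: 130 × 1/2 = 65
  horned: 130 × 1/2 = 65
χ² = Σ (O − E)² / E
  polled: (63 − 65)² / 65 = 0.0615
  horned: (67 − 65)² / 65 = 0.0615
χ² = 0.0615 + 0.0615 = 0.123

0.123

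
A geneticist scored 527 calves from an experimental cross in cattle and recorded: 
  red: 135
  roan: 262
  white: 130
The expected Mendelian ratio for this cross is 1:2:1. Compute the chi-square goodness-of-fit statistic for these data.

The 1:2:1 ratio has 4 parts, so with N = 527 the expected counts are:
  red: 527 × 1/4 = 131.75
  roan: 527 × 2/4 = 263.5
  white: 527 × 1/4 = 131.75
χ² = Σ (O − E)² / E
  red: (135 − 131.75)² / 131.75 = 0.0802
  roan: (262 − 263.5)² / 263.5 = 0.0085
  white: (130 − 131.75)² / 131.75 = 0.0232
χ² = 0.0802 + 0.0085 + 0.0232 = 0.1119 ≈ 0.112

0.112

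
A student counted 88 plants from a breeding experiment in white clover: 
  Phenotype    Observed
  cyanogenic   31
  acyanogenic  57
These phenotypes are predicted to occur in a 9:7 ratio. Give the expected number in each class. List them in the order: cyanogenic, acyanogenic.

49.5, 38.5

Under the 9:7 hypothesis (Σ ratio = 16, N = 88):
  cyanogenic: 88 × 9/16 = 49.5
  acyanogenic: 88 × 7/16 = 38.5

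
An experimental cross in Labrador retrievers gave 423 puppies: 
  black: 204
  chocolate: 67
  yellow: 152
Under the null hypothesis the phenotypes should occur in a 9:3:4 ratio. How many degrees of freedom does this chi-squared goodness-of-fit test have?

A goodness-of-fit test with 3 phenotype classes has df = 3 − 1 = 2.

2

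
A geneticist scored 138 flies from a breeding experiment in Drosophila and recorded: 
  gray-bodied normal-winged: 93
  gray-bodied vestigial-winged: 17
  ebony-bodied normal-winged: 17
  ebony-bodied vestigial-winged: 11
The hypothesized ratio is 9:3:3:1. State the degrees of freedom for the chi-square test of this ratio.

A goodness-of-fit test with 4 phenotype classes has df = 4 − 1 = 3.

3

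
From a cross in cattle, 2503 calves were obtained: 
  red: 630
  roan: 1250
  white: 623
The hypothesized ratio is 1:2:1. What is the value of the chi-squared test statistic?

The 1:2:1 ratio has 4 parts, so with N = 2503 the expected counts are:
  red: 2503 × 1/4 = 625.75
  roan: 2503 × 2/4 = 1251.5
  white: 2503 × 1/4 = 625.75
χ² = Σ (O − E)² / E
  red: (630 − 625.75)² / 625.75 = 0.0289
  roan: (1250 − 1251.5)² / 1251.5 = 0.0018
  white: (623 − 625.75)² / 625.75 = 0.0121
χ² = 0.0289 + 0.0018 + 0.0121 = 0.0428 ≈ 0.043

0.043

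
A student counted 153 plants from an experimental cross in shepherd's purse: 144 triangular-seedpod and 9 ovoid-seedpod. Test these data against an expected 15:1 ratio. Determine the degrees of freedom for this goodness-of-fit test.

A goodness-of-fit test with 2 phenotype classes has df = 2 − 1 = 1.

1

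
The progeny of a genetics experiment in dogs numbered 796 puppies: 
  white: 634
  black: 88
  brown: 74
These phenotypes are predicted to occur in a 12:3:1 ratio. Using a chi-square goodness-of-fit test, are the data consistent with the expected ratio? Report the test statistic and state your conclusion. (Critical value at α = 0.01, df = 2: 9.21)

Expected counts for N = 796 under a 12:3:1 ratio (total parts = 16):
  white: 796 × 12/16 = 597
  black: 796 × 3/16 = 149.25
  brown: 796 × 1/16 = 49.75
χ² = Σ (O − E)² / E
  white: (634 − 597)² / 597 = 2.2931
  black: (88 − 149.25)² / 149.25 = 25.1361
  brown: (74 − 49.75)² / 49.75 = 11.8204
χ² = 2.2931 + 25.1361 + 11.8204 = 39.2496 ≈ 39.250
Degrees of freedom = 3 − 1 = 2; critical value at α = 0.01 is 9.21.
Since 39.250 > 9.21, we reject the null hypothesis — the data do not fit the 12:3:1 ratio.

39.250; not consistent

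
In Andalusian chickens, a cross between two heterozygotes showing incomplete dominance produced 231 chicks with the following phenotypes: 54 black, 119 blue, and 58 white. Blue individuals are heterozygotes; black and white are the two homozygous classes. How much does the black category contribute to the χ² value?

0.244

With incomplete dominance, a heterozygote × heterozygote cross gives a 1:2:1 phenotypic ratio.
The 1:2:1 ratio has 4 parts, so with N = 231 the expected counts are:
  black: 231 × 1/4 = 57.75
  blue: 231 × 2/4 = 115.5
  white: 231 × 1/4 = 57.75
Contribution of black: (54 − 57.75)² / 57.75 = 0.2435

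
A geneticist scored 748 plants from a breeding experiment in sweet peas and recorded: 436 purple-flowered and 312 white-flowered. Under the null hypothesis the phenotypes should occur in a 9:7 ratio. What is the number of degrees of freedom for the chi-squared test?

A goodness-of-fit test with 2 phenotype classes has df = 2 − 1 = 1.

1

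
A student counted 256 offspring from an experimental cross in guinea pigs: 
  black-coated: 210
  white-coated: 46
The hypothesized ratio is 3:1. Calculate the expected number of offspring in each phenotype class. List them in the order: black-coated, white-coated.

Total ratio parts = 4. Expected numbers out of 256:
  black-coated: 256 × 3/4 = 192
  white-coated: 256 × 1/4 = 64

192, 64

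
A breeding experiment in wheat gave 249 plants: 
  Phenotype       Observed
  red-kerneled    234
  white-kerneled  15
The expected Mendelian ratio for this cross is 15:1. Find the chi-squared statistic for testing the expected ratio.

Under the 15:1 hypothesis (Σ ratio = 16, N = 249):
  red-kerneled: 249 × 15/16 = 233.4375
  white-kerneled: 249 × 1/16 = 15.5625
χ² = Σ (O − E)² / E
  red-kerneled: (234 − 233.4375)² / 233.4375 = 0.0014
  white-kerneled: (15 − 15.5625)² / 15.5625 = 0.0203
χ² = 0.0014 + 0.0203 = 0.0217 ≈ 0.022

0.022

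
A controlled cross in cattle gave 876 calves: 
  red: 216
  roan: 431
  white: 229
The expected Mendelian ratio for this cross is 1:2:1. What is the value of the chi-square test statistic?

0.610

The 1:2:1 ratio has 4 parts, so with N = 876 the expected counts are:
  red: 876 × 1/4 = 219
  roan: 876 × 2/4 = 438
  white: 876 × 1/4 = 219
χ² = Σ (O − E)² / E
  red: (216 − 219)² / 219 = 0.0411
  roan: (431 − 438)² / 438 = 0.1119
  white: (229 − 219)² / 219 = 0.4566
χ² = 0.0411 + 0.1119 + 0.4566 = 0.6096 ≈ 0.610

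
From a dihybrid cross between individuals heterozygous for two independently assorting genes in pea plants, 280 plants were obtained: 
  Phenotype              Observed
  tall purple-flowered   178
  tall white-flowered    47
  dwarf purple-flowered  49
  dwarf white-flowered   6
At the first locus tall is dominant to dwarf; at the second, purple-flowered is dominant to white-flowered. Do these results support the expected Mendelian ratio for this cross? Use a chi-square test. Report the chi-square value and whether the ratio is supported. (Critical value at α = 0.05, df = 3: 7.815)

11.035; not consistent

A dihybrid F₂ with independent assortment and complete dominance at both loci gives a 9:3:3:1 phenotypic ratio.
Under the 9:3:3:1 hypothesis (Σ ratio = 16, N = 280):
  tall purple-flowered: 280 × 9/16 = 157.5
  tall white-flowered: 280 × 3/16 = 52.5
  dwarf purple-flowered: 280 × 3/16 = 52.5
  dwarf white-flowered: 280 × 1/16 = 17.5
χ² = Σ (O − E)² / E
  tall purple-flowered: (178 − 157.5)² / 157.5 = 2.6683
  tall white-flowered: (47 − 52.5)² / 52.5 = 0.5762
  dwarf purple-flowered: (49 − 52.5)² / 52.5 = 0.2333
  dwarf white-flowered: (6 − 17.5)² / 17.5 = 7.5571
χ² = 2.6683 + 0.5762 + 0.2333 + 7.5571 = 11.0349 ≈ 11.035
Degrees of freedom = 4 − 1 = 3; critical value at α = 0.05 is 7.815.
Since 11.035 > 7.815, we reject the null hypothesis — the data do not fit the 9:3:3:1 ratio.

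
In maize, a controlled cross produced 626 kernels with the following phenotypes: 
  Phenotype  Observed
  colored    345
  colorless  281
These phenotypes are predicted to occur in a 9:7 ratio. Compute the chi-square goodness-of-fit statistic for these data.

0.330

Total ratio parts = 16. Expected numbers out of 626:
  colored: 626 × 9/16 = 352.125
  colorless: 626 × 7/16 = 273.875
χ² = Σ (O − E)² / E
  colored: (345 − 352.125)² / 352.125 = 0.1442
  colorless: (281 − 273.875)² / 273.875 = 0.1854
χ² = 0.1442 + 0.1854 = 0.3296 ≈ 0.330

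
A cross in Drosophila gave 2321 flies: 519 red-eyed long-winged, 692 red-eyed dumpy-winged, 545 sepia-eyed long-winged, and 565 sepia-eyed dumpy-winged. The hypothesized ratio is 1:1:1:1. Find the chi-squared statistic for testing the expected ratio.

Total ratio parts = 4. Expected numbers out of 2321:
  red-eyed long-winged: 2321 × 1/4 = 580.25
  red-eyed dumpy-winged: 2321 × 1/4 = 580.25
  sepia-eyed long-winged: 2321 × 1/4 = 580.25
  sepia-eyed dumpy-winged: 2321 × 1/4 = 580.25
χ² = Σ (O − E)² / E
  red-eyed long-winged: (519 − 580.25)² / 580.25 = 6.4654
  red-eyed dumpy-winged: (692 − 580.25)² / 580.25 = 21.5219
  sepia-eyed long-winged: (545 − 580.25)² / 580.25 = 2.1414
  sepia-eyed dumpy-winged: (565 − 580.25)² / 580.25 = 0.4008
χ² = 6.4654 + 21.5219 + 2.1414 + 0.4008 = 30.5295 ≈ 30.530

30.530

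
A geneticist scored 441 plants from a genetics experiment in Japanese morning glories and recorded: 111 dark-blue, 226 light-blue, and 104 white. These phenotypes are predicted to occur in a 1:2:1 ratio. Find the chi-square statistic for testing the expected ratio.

Total ratio parts = 4. Expected numbers out of 441:
  dark-blue: 441 × 1/4 = 110.25
  light-blue: 441 × 2/4 = 220.5
  white: 441 × 1/4 = 110.25
χ² = Σ (O − E)² / E
  dark-blue: (111 − 110.25)² / 110.25 = 0.0051
  light-blue: (226 − 220.5)² / 220.5 = 0.1372
  white: (104 − 110.25)² / 110.25 = 0.3543
χ² = 0.0051 + 0.1372 + 0.3543 = 0.4966 ≈ 0.497

0.497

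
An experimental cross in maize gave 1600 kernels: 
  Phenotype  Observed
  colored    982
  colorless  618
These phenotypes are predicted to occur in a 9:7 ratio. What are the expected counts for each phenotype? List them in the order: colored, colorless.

Expected counts for N = 1600 under a 9:7 ratio (total parts = 16):
  colored: 1600 × 9/16 = 900
  colorless: 1600 × 7/16 = 700

900, 700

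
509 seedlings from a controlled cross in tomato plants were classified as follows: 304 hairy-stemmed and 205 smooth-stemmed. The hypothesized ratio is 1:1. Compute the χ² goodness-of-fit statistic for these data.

19.255

Under the 1:1 hypothesis (Σ ratio = 2, N = 509):
  hairy-stemmed: 509 × 1/2 = 254.5
  smooth-stemmed: 509 × 1/2 = 254.5
χ² = Σ (O − E)² / E
  hairy-stemmed: (304 − 254.5)² / 254.5 = 9.6277
  smooth-stemmed: (205 − 254.5)² / 254.5 = 9.6277
χ² = 9.6277 + 9.6277 = 19.2554 ≈ 19.255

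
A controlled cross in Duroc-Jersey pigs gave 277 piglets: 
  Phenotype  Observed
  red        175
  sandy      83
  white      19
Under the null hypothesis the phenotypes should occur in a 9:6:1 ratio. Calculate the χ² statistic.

6.722

Total ratio parts = 16. Expected numbers out of 277:
  red: 277 × 9/16 = 155.8125
  sandy: 277 × 6/16 = 103.875
  white: 277 × 1/16 = 17.3125
χ² = Σ (O − E)² / E
  red: (175 − 155.8125)² / 155.8125 = 2.3628
  sandy: (83 − 103.875)² / 103.875 = 4.1951
  white: (19 − 17.3125)² / 17.3125 = 0.1645
χ² = 2.3628 + 4.1951 + 0.1645 = 6.7224 ≈ 6.722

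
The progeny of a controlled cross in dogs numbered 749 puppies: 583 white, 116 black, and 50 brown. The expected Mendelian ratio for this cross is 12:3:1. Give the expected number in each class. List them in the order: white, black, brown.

561.75, 140.4375, 46.8125

Total ratio parts = 16. Expected numbers out of 749:
  white: 749 × 12/16 = 561.75
  black: 749 × 3/16 = 140.4375
  brown: 749 × 1/16 = 46.8125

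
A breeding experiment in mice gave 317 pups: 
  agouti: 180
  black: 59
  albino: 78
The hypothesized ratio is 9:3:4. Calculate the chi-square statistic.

The 9:3:4 ratio has 16 parts, so with N = 317 the expected counts are:
  agouti: 317 × 9/16 = 178.3125
  black: 317 × 3/16 = 59.4375
  albino: 317 × 4/16 = 79.25
χ² = Σ (O − E)² / E
  agouti: (180 − 178.3125)² / 178.3125 = 0.0160
  black: (59 − 59.4375)² / 59.4375 = 0.0032
  albino: (78 − 79.25)² / 79.25 = 0.0197
χ² = 0.0160 + 0.0032 + 0.0197 = 0.0389 ≈ 0.039

0.039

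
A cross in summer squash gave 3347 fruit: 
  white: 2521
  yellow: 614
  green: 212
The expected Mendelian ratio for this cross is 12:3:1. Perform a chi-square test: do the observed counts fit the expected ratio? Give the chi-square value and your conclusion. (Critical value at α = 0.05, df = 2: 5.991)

0.377; consistent

Under the 12:3:1 hypothesis (Σ ratio = 16, N = 3347):
  white: 3347 × 12/16 = 2510.25
  yellow: 3347 × 3/16 = 627.5625
  green: 3347 × 1/16 = 209.1875
χ² = Σ (O − E)² / E
  white: (2521 − 2510.25)² / 2510.25 = 0.0460
  yellow: (614 − 627.5625)² / 627.5625 = 0.2931
  green: (212 − 209.1875)² / 209.1875 = 0.0378
χ² = 0.0460 + 0.2931 + 0.0378 = 0.3769 ≈ 0.377
Degrees of freedom = 3 − 1 = 2; critical value at α = 0.05 is 5.991.
Since 0.377 < 5.991, we fail to reject the null hypothesis — the data are consistent with the 12:3:1 ratio.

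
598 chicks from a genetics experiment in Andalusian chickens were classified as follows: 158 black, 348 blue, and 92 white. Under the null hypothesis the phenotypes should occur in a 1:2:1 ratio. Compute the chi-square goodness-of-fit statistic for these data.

The 1:2:1 ratio has 4 parts, so with N = 598 the expected counts are:
  black: 598 × 1/4 = 149.5
  blue: 598 × 2/4 = 299
  white: 598 × 1/4 = 149.5
χ² = Σ (O − E)² / E
  black: (158 − 149.5)² / 149.5 = 0.4833
  blue: (348 − 299)² / 299 = 8.0301
  white: (92 − 149.5)² / 149.5 = 22.1154
χ² = 0.4833 + 8.0301 + 22.1154 = 30.6288 ≈ 30.629

30.629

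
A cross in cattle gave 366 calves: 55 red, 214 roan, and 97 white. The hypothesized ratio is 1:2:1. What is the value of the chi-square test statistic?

The 1:2:1 ratio has 4 parts, so with N = 366 the expected counts are:
  red: 366 × 1/4 = 91.5
  roan: 366 × 2/4 = 183
  white: 366 × 1/4 = 91.5
χ² = Σ (O − E)² / E
  red: (55 − 91.5)² / 91.5 = 14.5601
  roan: (214 − 183)² / 183 = 5.2514
  white: (97 − 91.5)² / 91.5 = 0.3306
χ² = 14.5601 + 5.2514 + 0.3306 = 20.1421 ≈ 20.142

20.142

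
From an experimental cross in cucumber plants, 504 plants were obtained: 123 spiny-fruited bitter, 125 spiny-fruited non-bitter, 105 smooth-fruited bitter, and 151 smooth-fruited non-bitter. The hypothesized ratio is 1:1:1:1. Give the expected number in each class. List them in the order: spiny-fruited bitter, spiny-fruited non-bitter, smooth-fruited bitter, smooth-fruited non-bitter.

Under the 1:1:1:1 hypothesis (Σ ratio = 4, N = 504):
  spiny-fruited bitter: 504 × 1/4 = 126
  spiny-fruited non-bitter: 504 × 1/4 = 126
  smooth-fruited bitter: 504 × 1/4 = 126
  smooth-fruited non-bitter: 504 × 1/4 = 126

126, 126, 126, 126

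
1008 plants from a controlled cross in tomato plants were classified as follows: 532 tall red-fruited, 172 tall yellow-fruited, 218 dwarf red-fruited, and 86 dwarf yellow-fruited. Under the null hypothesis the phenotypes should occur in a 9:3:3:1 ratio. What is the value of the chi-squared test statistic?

16.536

Total ratio parts = 16. Expected numbers out of 1008:
  tall red-fruited: 1008 × 9/16 = 567
  tall yellow-fruited: 1008 × 3/16 = 189
  dwarf red-fruited: 1008 × 3/16 = 189
  dwarf yellow-fruited: 1008 × 1/16 = 63
χ² = Σ (O − E)² / E
  tall red-fruited: (532 − 567)² / 567 = 2.1605
  tall yellow-fruited: (172 − 189)² / 189 = 1.5291
  dwarf red-fruited: (218 − 189)² / 189 = 4.4497
  dwarf yellow-fruited: (86 − 63)² / 63 = 8.3968
χ² = 2.1605 + 1.5291 + 4.4497 + 8.3968 = 16.5361 ≈ 16.536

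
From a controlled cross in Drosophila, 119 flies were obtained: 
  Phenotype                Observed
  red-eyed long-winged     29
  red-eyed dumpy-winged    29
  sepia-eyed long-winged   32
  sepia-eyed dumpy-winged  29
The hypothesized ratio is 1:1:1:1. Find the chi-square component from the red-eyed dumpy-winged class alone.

Expected counts for N = 119 under a 1:1:1:1 ratio (total parts = 4):
  red-eyed long-winged: 119 × 1/4 = 29.75
  red-eyed dumpy-winged: 119 × 1/4 = 29.75
  sepia-eyed long-winged: 119 × 1/4 = 29.75
  sepia-eyed dumpy-winged: 119 × 1/4 = 29.75
Contribution of red-eyed dumpy-winged: (29 − 29.75)² / 29.75 = 0.0189

0.019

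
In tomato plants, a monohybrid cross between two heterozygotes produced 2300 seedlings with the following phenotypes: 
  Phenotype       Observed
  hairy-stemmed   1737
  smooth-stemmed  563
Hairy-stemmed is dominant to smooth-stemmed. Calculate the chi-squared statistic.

For a monohybrid cross between heterozygotes with complete dominance, the expected phenotypic ratio is 3:1.
Total ratio parts = 4. Expected numbers out of 2300:
  hairy-stemmed: 2300 × 3/4 = 1725
  smooth-stemmed: 2300 × 1/4 = 575
χ² = Σ (O − E)² / E
  hairy-stemmed: (1737 − 1725)² / 1725 = 0.0835
  smooth-stemmed: (563 − 575)² / 575 = 0.2504
χ² = 0.0835 + 0.2504 = 0.3339 ≈ 0.334

0.334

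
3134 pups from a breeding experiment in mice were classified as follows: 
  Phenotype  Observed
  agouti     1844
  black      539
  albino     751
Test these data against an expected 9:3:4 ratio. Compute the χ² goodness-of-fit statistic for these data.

9.105

Under the 9:3:4 hypothesis (Σ ratio = 16, N = 3134):
  agouti: 3134 × 9/16 = 1762.875
  black: 3134 × 3/16 = 587.625
  albino: 3134 × 4/16 = 783.5
χ² = Σ (O − E)² / E
  agouti: (1844 − 1762.875)² / 1762.875 = 3.7333
  black: (539 − 587.625)² / 587.625 = 4.0236
  albino: (751 − 783.5)² / 783.5 = 1.3481
χ² = 3.7333 + 4.0236 + 1.3481 = 9.105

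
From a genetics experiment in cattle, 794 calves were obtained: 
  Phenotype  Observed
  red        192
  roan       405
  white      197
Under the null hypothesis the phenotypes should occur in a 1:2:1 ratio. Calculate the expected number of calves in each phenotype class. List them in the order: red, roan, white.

Expected counts for N = 794 under a 1:2:1 ratio (total parts = 4):
  red: 794 × 1/4 = 198.5
  roan: 794 × 2/4 = 397
  white: 794 × 1/4 = 198.5

198.5, 397, 198.5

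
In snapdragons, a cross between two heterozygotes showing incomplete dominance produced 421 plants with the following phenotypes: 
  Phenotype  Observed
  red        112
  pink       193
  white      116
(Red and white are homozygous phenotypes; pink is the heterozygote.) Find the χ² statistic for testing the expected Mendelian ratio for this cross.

2.986

With incomplete dominance, a heterozygote × heterozygote cross gives a 1:2:1 phenotypic ratio.
Expected counts for N = 421 under a 1:2:1 ratio (total parts = 4):
  red: 421 × 1/4 = 105.25
  pink: 421 × 2/4 = 210.5
  white: 421 × 1/4 = 105.25
χ² = Σ (O − E)² / E
  red: (112 − 105.25)² / 105.25 = 0.4329
  pink: (193 − 210.5)² / 210.5 = 1.4549
  white: (116 − 105.25)² / 105.25 = 1.0980
χ² = 0.4329 + 1.4549 + 1.0980 = 2.9858 ≈ 2.986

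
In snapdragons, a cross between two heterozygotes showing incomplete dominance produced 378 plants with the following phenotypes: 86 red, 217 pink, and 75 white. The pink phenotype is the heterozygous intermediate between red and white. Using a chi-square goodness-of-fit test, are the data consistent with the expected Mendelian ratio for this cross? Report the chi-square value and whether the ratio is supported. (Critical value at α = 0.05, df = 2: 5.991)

With incomplete dominance, a heterozygote × heterozygote cross gives a 1:2:1 phenotypic ratio.
Expected counts for N = 378 under a 1:2:1 ratio (total parts = 4):
  red: 378 × 1/4 = 94.5
  pink: 378 × 2/4 = 189
  white: 378 × 1/4 = 94.5
χ² = Σ (O − E)² / E
  red: (86 − 94.5)² / 94.5 = 0.7646
  pink: (217 − 189)² / 189 = 4.1481
  white: (75 − 94.5)² / 94.5 = 4.0238
χ² = 0.7646 + 4.1481 + 4.0238 = 8.9365 ≈ 8.937
Degrees of freedom = 3 − 1 = 2; critical value at α = 0.05 is 5.991.
Since 8.937 > 5.991, we reject the null hypothesis — the data do not fit the 1:2:1 ratio.

8.937; not consistent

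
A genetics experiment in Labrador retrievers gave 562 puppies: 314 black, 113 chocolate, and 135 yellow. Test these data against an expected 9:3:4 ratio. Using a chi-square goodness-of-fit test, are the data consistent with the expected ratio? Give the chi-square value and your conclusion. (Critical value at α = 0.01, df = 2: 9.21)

Expected counts for N = 562 under a 9:3:4 ratio (total parts = 16):
  black: 562 × 9/16 = 316.125
  chocolate: 562 × 3/16 = 105.375
  yellow: 562 × 4/16 = 140.5
χ² = Σ (O − E)² / E
  black: (314 − 316.125)² / 316.125 = 0.0143
  chocolate: (113 − 105.375)² / 105.375 = 0.5517
  yellow: (135 − 140.5)² / 140.5 = 0.2153
χ² = 0.0143 + 0.5517 + 0.2153 = 0.7813 ≈ 0.781
Degrees of freedom = 3 − 1 = 2; critical value at α = 0.01 is 9.21.
Since 0.781 < 9.21, we fail to reject the null hypothesis — the data are consistent with the 9:3:4 ratio.

0.781; consistent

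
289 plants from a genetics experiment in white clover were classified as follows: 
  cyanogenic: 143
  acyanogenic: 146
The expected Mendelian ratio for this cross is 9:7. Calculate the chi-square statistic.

5.381

Under the 9:7 hypothesis (Σ ratio = 16, N = 289):
  cyanogenic: 289 × 9/16 = 162.5625
  acyanogenic: 289 × 7/16 = 126.4375
χ² = Σ (O − E)² / E
  cyanogenic: (143 − 162.5625)² / 162.5625 = 2.3541
  acyanogenic: (146 − 126.4375)² / 126.4375 = 3.0267
χ² = 2.3541 + 3.0267 = 5.3808 ≈ 5.381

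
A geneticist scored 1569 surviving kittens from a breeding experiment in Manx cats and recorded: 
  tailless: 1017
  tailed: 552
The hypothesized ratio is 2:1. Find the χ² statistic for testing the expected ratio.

2.412

Expected counts for N = 1569 under a 2:1 ratio (total parts = 3):
  tailless: 1569 × 2/3 = 1046
  tailed: 1569 × 1/3 = 523
χ² = Σ (O − E)² / E
  tailless: (1017 − 1046)² / 1046 = 0.8040
  tailed: (552 − 523)² / 523 = 1.6080
χ² = 0.8040 + 1.6080 = 2.412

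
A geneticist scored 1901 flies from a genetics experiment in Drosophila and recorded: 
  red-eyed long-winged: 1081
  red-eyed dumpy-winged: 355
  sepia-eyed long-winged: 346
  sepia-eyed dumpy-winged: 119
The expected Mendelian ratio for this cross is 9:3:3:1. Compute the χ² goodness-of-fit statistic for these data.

0.439

Expected counts for N = 1901 under a 9:3:3:1 ratio (total parts = 16):
  red-eyed long-winged: 1901 × 9/16 = 1069.3125
  red-eyed dumpy-winged: 1901 × 3/16 = 356.4375
  sepia-eyed long-winged: 1901 × 3/16 = 356.4375
  sepia-eyed dumpy-winged: 1901 × 1/16 = 118.8125
χ² = Σ (O − E)² / E
  red-eyed long-winged: (1081 − 1069.3125)² / 1069.3125 = 0.1277
  red-eyed dumpy-winged: (355 − 356.4375)² / 356.4375 = 0.0058
  sepia-eyed long-winged: (346 − 356.4375)² / 356.4375 = 0.3056
  sepia-eyed dumpy-winged: (119 − 118.8125)² / 118.8125 = 0.0003
χ² = 0.1277 + 0.0058 + 0.3056 + 0.0003 = 0.4394 ≈ 0.439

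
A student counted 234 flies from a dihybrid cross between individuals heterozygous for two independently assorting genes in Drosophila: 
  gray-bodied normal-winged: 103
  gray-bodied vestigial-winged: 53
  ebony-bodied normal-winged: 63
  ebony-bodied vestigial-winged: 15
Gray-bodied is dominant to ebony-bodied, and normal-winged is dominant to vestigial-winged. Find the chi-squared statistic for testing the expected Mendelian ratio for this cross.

16.469

A dihybrid F₂ with independent assortment and complete dominance at both loci gives a 9:3:3:1 phenotypic ratio.
Total ratio parts = 16. Expected numbers out of 234:
  gray-bodied normal-winged: 234 × 9/16 = 131.625
  gray-bodied vestigial-winged: 234 × 3/16 = 43.875
  ebony-bodied normal-winged: 234 × 3/16 = 43.875
  ebony-bodied vestigial-winged: 234 × 1/16 = 14.625
χ² = Σ (O − E)² / E
  gray-bodied normal-winged: (103 − 131.625)² / 131.625 = 6.2252
  gray-bodied vestigial-winged: (53 − 43.875)² / 43.875 = 1.8978
  ebony-bodied normal-winged: (63 − 43.875)² / 43.875 = 8.3365
  ebony-bodied vestigial-winged: (15 − 14.625)² / 14.625 = 0.0096
χ² = 6.2252 + 1.8978 + 8.3365 + 0.0096 = 16.4691 ≈ 16.469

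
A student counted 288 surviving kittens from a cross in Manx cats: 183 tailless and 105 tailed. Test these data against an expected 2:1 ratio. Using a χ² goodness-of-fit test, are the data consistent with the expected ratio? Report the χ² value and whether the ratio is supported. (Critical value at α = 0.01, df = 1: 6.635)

Total ratio parts = 3. Expected numbers out of 288:
  tailless: 288 × 2/3 = 192
  tailed: 288 × 1/3 = 96
χ² = Σ (O − E)² / E
  tailless: (183 − 192)² / 192 = 0.4219
  tailed: (105 − 96)² / 96 = 0.8438
χ² = 0.4219 + 0.8438 = 1.2657 ≈ 1.266
Degrees of freedom = 2 − 1 = 1; critical value at α = 0.01 is 6.635.
Since 1.266 < 6.635, we fail to reject the null hypothesis — the data are consistent with the 2:1 ratio.

1.266; consistent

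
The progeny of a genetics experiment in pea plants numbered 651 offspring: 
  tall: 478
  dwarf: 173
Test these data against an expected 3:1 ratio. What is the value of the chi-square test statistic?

Total ratio parts = 4. Expected numbers out of 651:
  tall: 651 × 3/4 = 488.25
  dwarf: 651 × 1/4 = 162.75
χ² = Σ (O − E)² / E
  tall: (478 − 488.25)² / 488.25 = 0.2152
  dwarf: (173 − 162.75)² / 162.75 = 0.6455
χ² = 0.2152 + 0.6455 = 0.8607 ≈ 0.861

0.861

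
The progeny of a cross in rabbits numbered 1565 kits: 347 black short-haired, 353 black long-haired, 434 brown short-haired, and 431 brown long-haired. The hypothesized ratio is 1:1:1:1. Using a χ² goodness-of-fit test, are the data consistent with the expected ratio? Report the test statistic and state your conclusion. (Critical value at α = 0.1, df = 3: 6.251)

Total ratio parts = 4. Expected numbers out of 1565:
  black short-haired: 1565 × 1/4 = 391.25
  black long-haired: 1565 × 1/4 = 391.25
  brown short-haired: 1565 × 1/4 = 391.25
  brown long-haired: 1565 × 1/4 = 391.25
χ² = Σ (O − E)² / E
  black short-haired: (347 − 391.25)² / 391.25 = 5.0046
  black long-haired: (353 − 391.25)² / 391.25 = 3.7395
  brown short-haired: (434 − 391.25)² / 391.25 = 4.6711
  brown long-haired: (431 − 391.25)² / 391.25 = 4.0385
χ² = 5.0046 + 3.7395 + 4.6711 + 4.0385 = 17.4537 ≈ 17.454
Degrees of freedom = 4 − 1 = 3; critical value at α = 0.1 is 6.251.
Since 17.454 > 6.251, we reject the null hypothesis — the data do not fit the 1:1:1:1 ratio.

17.454; not consistent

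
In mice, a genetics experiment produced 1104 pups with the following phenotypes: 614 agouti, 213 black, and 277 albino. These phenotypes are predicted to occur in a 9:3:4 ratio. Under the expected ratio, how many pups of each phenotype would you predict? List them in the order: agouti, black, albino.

621, 207, 276

Expected counts for N = 1104 under a 9:3:4 ratio (total parts = 16):
  agouti: 1104 × 9/16 = 621
  black: 1104 × 3/16 = 207
  albino: 1104 × 4/16 = 276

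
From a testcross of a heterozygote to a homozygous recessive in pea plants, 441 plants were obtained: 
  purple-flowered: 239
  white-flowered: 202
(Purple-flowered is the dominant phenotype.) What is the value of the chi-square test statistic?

3.104

A testcross of a heterozygote (Aa × aa) gives a 1:1 phenotypic ratio.
The 1:1 ratio has 2 parts, so with N = 441 the expected counts are:
  purple-flowered: 441 × 1/2 = 220.5
  white-flowered: 441 × 1/2 = 220.5
χ² = Σ (O − E)² / E
  purple-flowered: (239 − 220.5)² / 220.5 = 1.5522
  white-flowered: (202 − 220.5)² / 220.5 = 1.5522
χ² = 1.5522 + 1.5522 = 3.1044 ≈ 3.104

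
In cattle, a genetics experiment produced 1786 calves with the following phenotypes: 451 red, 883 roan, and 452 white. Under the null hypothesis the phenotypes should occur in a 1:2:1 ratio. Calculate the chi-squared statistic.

0.225

Total ratio parts = 4. Expected numbers out of 1786:
  red: 1786 × 1/4 = 446.5
  roan: 1786 × 2/4 = 893
  white: 1786 × 1/4 = 446.5
χ² = Σ (O − E)² / E
  red: (451 − 446.5)² / 446.5 = 0.0454
  roan: (883 − 893)² / 893 = 0.1120
  white: (452 − 446.5)² / 446.5 = 0.0677
χ² = 0.0454 + 0.1120 + 0.0677 = 0.2251 ≈ 0.225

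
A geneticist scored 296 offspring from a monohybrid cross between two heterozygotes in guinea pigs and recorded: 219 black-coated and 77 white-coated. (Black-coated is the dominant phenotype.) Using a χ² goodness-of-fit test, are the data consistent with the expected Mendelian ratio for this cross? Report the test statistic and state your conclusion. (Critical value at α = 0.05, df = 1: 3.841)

For a monohybrid cross between heterozygotes with complete dominance, the expected phenotypic ratio is 3:1.
Under the 3:1 hypothesis (Σ ratio = 4, N = 296):
  black-coated: 296 × 3/4 = 222
  white-coated: 296 × 1/4 = 74
χ² = Σ (O − E)² / E
  black-coated: (219 − 222)² / 222 = 0.0405
  white-coated: (77 − 74)² / 74 = 0.1216
χ² = 0.0405 + 0.1216 = 0.1621 ≈ 0.162
Degrees of freedom = 2 − 1 = 1; critical value at α = 0.05 is 3.841.
Since 0.162 < 3.841, we fail to reject the null hypothesis — the data are consistent with the 3:1 ratio.

0.162; consistent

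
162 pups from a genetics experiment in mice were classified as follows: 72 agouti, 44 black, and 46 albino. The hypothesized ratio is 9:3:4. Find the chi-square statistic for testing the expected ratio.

Total ratio parts = 16. Expected numbers out of 162:
  agouti: 162 × 9/16 = 91.125
  black: 162 × 3/16 = 30.375
  albino: 162 × 4/16 = 40.5
χ² = Σ (O − E)² / E
  agouti: (72 − 91.125)² / 91.125 = 4.0139
  black: (44 − 30.375)² / 30.375 = 6.1116
  albino: (46 − 40.5)² / 40.5 = 0.7469
χ² = 4.0139 + 6.1116 + 0.7469 = 10.8724 ≈ 10.872

10.872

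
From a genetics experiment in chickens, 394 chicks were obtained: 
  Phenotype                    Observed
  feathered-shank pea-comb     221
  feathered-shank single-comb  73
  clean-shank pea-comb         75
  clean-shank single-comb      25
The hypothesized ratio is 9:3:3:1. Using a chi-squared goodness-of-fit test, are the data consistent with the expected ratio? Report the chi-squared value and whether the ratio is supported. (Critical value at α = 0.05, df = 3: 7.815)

0.035; consistent

Total ratio parts = 16. Expected numbers out of 394:
  feathered-shank pea-comb: 394 × 9/16 = 221.625
  feathered-shank single-comb: 394 × 3/16 = 73.875
  clean-shank pea-comb: 394 × 3/16 = 73.875
  clean-shank single-comb: 394 × 1/16 = 24.625
χ² = Σ (O − E)² / E
  feathered-shank pea-comb: (221 − 221.625)² / 221.625 = 0.0018
  feathered-shank single-comb: (73 − 73.875)² / 73.875 = 0.0104
  clean-shank pea-comb: (75 − 73.875)² / 73.875 = 0.0171
  clean-shank single-comb: (25 − 24.625)² / 24.625 = 0.0057
χ² = 0.0018 + 0.0104 + 0.0171 + 0.0057 = 0.035
Degrees of freedom = 4 − 1 = 3; critical value at α = 0.05 is 7.815.
Since 0.035 < 7.815, we fail to reject the null hypothesis — the data are consistent with the 9:3:3:1 ratio.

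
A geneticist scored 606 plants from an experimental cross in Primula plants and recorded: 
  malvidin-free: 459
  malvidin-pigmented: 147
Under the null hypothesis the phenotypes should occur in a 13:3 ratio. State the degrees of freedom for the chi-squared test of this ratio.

1

A goodness-of-fit test with 2 phenotype classes has df = 2 − 1 = 1.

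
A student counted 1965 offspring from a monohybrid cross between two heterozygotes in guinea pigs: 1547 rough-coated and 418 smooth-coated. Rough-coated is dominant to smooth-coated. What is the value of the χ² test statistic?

14.563

For a monohybrid cross between heterozygotes with complete dominance, the expected phenotypic ratio is 3:1.
Under the 3:1 hypothesis (Σ ratio = 4, N = 1965):
  rough-coated: 1965 × 3/4 = 1473.75
  smooth-coated: 1965 × 1/4 = 491.25
χ² = Σ (O − E)² / E
  rough-coated: (1547 − 1473.75)² / 1473.75 = 3.6408
  smooth-coated: (418 − 491.25)² / 491.25 = 10.9223
χ² = 3.6408 + 10.9223 = 14.5631 ≈ 14.563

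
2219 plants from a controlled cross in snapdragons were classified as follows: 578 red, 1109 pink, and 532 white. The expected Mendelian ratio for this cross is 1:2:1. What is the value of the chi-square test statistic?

1.908

Total ratio parts = 4. Expected numbers out of 2219:
  red: 2219 × 1/4 = 554.75
  pink: 2219 × 2/4 = 1109.5
  white: 2219 × 1/4 = 554.75
χ² = Σ (O − E)² / E
  red: (578 − 554.75)² / 554.75 = 0.9744
  pink: (1109 − 1109.5)² / 1109.5 = 0.0002
  white: (532 − 554.75)² / 554.75 = 0.9330
χ² = 0.9744 + 0.0002 + 0.9330 = 1.9076 ≈ 1.908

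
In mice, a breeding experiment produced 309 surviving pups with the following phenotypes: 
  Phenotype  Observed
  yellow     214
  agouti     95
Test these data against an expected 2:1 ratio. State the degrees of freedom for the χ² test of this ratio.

1

A goodness-of-fit test with 2 phenotype classes has df = 2 − 1 = 1.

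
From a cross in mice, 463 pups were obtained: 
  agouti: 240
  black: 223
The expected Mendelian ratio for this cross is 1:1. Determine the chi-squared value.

Total ratio parts = 2. Expected numbers out of 463:
  agouti: 463 × 1/2 = 231.5
  black: 463 × 1/2 = 231.5
χ² = Σ (O − E)² / E
  agouti: (240 − 231.5)² / 231.5 = 0.3121
  black: (223 − 231.5)² / 231.5 = 0.3121
χ² = 0.3121 + 0.3121 = 0.6242 ≈ 0.624

0.624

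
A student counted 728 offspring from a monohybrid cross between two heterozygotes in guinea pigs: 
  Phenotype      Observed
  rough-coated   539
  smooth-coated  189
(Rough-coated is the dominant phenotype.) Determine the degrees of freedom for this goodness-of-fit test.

1

For a monohybrid cross between heterozygotes with complete dominance, the expected phenotypic ratio is 3:1.
A goodness-of-fit test with 2 phenotype classes has df = 2 − 1 = 1.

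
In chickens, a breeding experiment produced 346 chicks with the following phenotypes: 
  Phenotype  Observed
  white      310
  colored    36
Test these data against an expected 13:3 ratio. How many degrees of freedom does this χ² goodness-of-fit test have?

1

A goodness-of-fit test with 2 phenotype classes has df = 2 − 1 = 1.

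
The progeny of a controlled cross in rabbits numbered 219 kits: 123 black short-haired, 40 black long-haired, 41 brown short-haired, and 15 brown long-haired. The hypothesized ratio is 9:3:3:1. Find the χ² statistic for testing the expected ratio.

Expected counts for N = 219 under a 9:3:3:1 ratio (total parts = 16):
  black short-haired: 219 × 9/16 = 123.1875
  black long-haired: 219 × 3/16 = 41.0625
  brown short-haired: 219 × 3/16 = 41.0625
  brown long-haired: 219 × 1/16 = 13.6875
χ² = Σ (O − E)² / E
  black short-haired: (123 − 123.1875)² / 123.1875 = 0.0003
  black long-haired: (40 − 41.0625)² / 41.0625 = 0.0275
  brown short-haired: (41 − 41.0625)² / 41.0625 = 0.0001
  brown long-haired: (15 − 13.6875)² / 13.6875 = 0.1259
χ² = 0.0003 + 0.0275 + 0.0001 + 0.1259 = 0.1538 ≈ 0.154

0.154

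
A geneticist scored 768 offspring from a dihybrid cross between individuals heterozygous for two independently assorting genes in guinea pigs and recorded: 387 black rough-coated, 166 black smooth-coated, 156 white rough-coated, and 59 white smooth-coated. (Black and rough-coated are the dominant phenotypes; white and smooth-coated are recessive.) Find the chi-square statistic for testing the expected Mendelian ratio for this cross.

11.569

A dihybrid F₂ with independent assortment and complete dominance at both loci gives a 9:3:3:1 phenotypic ratio.
Under the 9:3:3:1 hypothesis (Σ ratio = 16, N = 768):
  black rough-coated: 768 × 9/16 = 432
  black smooth-coated: 768 × 3/16 = 144
  white rough-coated: 768 × 3/16 = 144
  white smooth-coated: 768 × 1/16 = 48
χ² = Σ (O − E)² / E
  black rough-coated: (387 − 432)² / 432 = 4.6875
  black smooth-coated: (166 − 144)² / 144 = 3.3611
  white rough-coated: (156 − 144)² / 144 = 1.0000
  white smooth-coated: (59 − 48)² / 48 = 2.5208
χ² = 4.6875 + 3.3611 + 1.0000 + 2.5208 = 11.5694 ≈ 11.569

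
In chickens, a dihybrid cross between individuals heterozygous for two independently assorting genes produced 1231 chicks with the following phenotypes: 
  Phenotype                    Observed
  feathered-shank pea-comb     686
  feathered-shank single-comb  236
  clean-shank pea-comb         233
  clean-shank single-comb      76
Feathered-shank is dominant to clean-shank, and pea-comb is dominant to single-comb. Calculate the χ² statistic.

A dihybrid F₂ with independent assortment and complete dominance at both loci gives a 9:3:3:1 phenotypic ratio.
Total ratio parts = 16. Expected numbers out of 1231:
  feathered-shank pea-comb: 1231 × 9/16 = 692.4375
  feathered-shank single-comb: 1231 × 3/16 = 230.8125
  clean-shank pea-comb: 1231 × 3/16 = 230.8125
  clean-shank single-comb: 1231 × 1/16 = 76.9375
χ² = Σ (O − E)² / E
  feathered-shank pea-comb: (686 − 692.4375)² / 692.4375 = 0.0598
  feathered-shank single-comb: (236 − 230.8125)² / 230.8125 = 0.1166
  clean-shank pea-comb: (233 − 230.8125)² / 230.8125 = 0.0207
  clean-shank single-comb: (76 − 76.9375)² / 76.9375 = 0.0114
χ² = 0.0598 + 0.1166 + 0.0207 + 0.0114 = 0.2085 ≈ 0.209

0.209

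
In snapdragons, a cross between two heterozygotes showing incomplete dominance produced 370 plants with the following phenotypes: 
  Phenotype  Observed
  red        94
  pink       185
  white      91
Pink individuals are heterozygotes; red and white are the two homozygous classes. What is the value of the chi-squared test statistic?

0.049

With incomplete dominance, a heterozygote × heterozygote cross gives a 1:2:1 phenotypic ratio.
Total ratio parts = 4. Expected numbers out of 370:
  red: 370 × 1/4 = 92.5
  pink: 370 × 2/4 = 185
  white: 370 × 1/4 = 92.5
χ² = Σ (O − E)² / E
  red: (94 − 92.5)² / 92.5 = 0.0243
  pink: (185 − 185)² / 185 = 0.0000
  white: (91 − 92.5)² / 92.5 = 0.0243
χ² = 0.0243 + 0.0000 + 0.0243 = 0.0486 ≈ 0.049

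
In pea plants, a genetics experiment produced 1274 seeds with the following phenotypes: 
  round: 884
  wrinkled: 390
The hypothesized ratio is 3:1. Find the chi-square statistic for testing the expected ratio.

21.401

The 3:1 ratio has 4 parts, so with N = 1274 the expected counts are:
  round: 1274 × 3/4 = 955.5
  wrinkled: 1274 × 1/4 = 318.5
χ² = Σ (O − E)² / E
  round: (884 − 955.5)² / 955.5 = 5.3503
  wrinkled: (390 − 318.5)² / 318.5 = 16.0510
χ² = 5.3503 + 16.0510 = 21.4013 ≈ 21.401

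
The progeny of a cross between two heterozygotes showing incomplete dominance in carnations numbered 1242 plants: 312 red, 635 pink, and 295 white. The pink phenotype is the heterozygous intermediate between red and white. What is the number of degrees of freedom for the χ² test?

With incomplete dominance, a heterozygote × heterozygote cross gives a 1:2:1 phenotypic ratio.
A goodness-of-fit test with 3 phenotype classes has df = 3 − 1 = 2.

2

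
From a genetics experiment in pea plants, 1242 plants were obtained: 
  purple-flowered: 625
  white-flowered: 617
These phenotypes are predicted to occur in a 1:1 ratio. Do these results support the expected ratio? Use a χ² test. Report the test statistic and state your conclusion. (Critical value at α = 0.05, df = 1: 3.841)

Total ratio parts = 2. Expected numbers out of 1242:
  purple-flowered: 1242 × 1/2 = 621
  white-flowered: 1242 × 1/2 = 621
χ² = Σ (O − E)² / E
  purple-flowered: (625 − 621)² / 621 = 0.0258
  white-flowered: (617 − 621)² / 621 = 0.0258
χ² = 0.0258 + 0.0258 = 0.0516 ≈ 0.052
Degrees of freedom = 2 − 1 = 1; critical value at α = 0.05 is 3.841.
Since 0.052 < 3.841, we fail to reject the null hypothesis — the data are consistent with the 1:1 ratio.

0.052; consistent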